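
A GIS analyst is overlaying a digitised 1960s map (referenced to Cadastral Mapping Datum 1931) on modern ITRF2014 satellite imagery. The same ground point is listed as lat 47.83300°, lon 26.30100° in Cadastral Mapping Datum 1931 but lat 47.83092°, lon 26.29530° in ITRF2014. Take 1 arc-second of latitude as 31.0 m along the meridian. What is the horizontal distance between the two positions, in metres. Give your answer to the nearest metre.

Δφ = 47.83092° − 47.83300° = -0.00208°; Δλ = 26.29530° − 26.30100° = -0.00570°.
1° of latitude = 3600 × 31.00 = 111600 m.
ΔN = Δφ × 111600 = -232.1 m; ΔE = Δλ × 111600 × cos(47.83300°) = -0.00570 × 111600 × 0.671294 = -427.0 m.
Distance = √(ΔE² + ΔN²) = √((-427.0)² + (-232.1)²) = 486.0 m.

486 m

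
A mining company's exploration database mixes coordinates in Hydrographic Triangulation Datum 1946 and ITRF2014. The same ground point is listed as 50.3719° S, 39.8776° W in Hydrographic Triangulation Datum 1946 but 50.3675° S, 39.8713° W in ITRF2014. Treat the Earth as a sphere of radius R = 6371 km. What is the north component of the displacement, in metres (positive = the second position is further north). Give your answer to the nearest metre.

ΔN = 489 m

Δφ = -50.3675° − -50.3719° = +0.0044°; Δλ = -39.8713° − -39.8776° = +0.0063°.
1° along a meridian = πR/180 = 111195 m.
ΔN = Δφ × 111195 = 489.3 m; ΔE = Δλ × 111195 × cos(-50.3719°) = +0.0063 × 111195 × 0.637802 = 446.8 m.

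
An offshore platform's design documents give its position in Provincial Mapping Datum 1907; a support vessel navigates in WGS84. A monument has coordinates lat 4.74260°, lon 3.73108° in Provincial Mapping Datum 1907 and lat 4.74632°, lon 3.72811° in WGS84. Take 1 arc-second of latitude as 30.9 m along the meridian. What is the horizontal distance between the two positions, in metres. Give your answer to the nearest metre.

Δφ = 4.74632° − 4.74260° = +0.00372°; Δλ = 3.72811° − 3.73108° = -0.00297°.
1° of latitude = 3600 × 30.90 = 111240 m.
ΔN = Δφ × 111240 = 413.8 m; ΔE = Δλ × 111240 × cos(4.74260°) = -0.00297 × 111240 × 0.996576 = -329.3 m.
Distance = √(ΔE² + ΔN²) = √((-329.3)² + 413.8²) = 528.8 m.

529 m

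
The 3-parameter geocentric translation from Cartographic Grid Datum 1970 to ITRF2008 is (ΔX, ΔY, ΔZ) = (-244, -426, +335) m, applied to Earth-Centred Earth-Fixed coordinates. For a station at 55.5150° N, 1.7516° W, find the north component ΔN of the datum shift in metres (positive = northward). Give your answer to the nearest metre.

ΔN = 380 m

The local north axis is (−sin φ cos λ, −sin φ sin λ, cos φ), giving ΔN = 201.029 − 10.733 + 189.674 = 379.97 m.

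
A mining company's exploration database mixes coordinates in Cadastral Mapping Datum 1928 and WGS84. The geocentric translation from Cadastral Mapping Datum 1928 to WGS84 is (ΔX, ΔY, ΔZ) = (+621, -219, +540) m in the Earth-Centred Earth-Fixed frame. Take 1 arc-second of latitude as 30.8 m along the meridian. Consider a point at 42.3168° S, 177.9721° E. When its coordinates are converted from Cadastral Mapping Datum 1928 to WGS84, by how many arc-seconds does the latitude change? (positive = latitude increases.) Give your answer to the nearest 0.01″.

sin φ = -0.673229, cos φ = 0.739434, sin λ = 0.035386, cos λ = -0.999374.
North component: ΔN = −sin φ cos λ·ΔX − sin φ sin λ·ΔY + cos φ·ΔZ = −(-0.673229)(-0.999374)(621) − (-0.673229)(0.035386)(-219) + (0.739434)(540) = -23.74 m.
1° of latitude spans 3600 × 30.80 = 110880 m, so Δφ = -23.74 / 110880 × 3600 = -0.771″.

Δφ = -0.77″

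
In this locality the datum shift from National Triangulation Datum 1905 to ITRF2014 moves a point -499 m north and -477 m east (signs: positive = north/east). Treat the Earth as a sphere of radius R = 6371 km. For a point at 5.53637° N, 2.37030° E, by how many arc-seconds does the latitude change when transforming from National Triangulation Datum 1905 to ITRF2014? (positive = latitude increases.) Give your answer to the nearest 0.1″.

Δφ = -16.2″

On a sphere of radius R, 1 rad of latitude = R, so Δφ = ΔN / R = -499.0 / 6371000 = -7.8324e-05 rad = -16.155″.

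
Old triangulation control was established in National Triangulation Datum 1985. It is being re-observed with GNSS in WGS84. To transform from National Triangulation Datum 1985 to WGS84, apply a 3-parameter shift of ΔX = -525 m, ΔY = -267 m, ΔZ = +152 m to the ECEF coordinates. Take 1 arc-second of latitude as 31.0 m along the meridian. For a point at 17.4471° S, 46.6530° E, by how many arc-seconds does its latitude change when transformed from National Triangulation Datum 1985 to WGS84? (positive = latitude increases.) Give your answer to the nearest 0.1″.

sin φ = -0.299825, cos φ = 0.953994, sin λ = 0.727210, cos λ = 0.686415.
North component: ΔN = −sin φ cos λ·ΔX − sin φ sin λ·ΔY + cos φ·ΔZ = −(-0.299825)(0.686415)(-525) − (-0.299825)(0.727210)(-267) + (0.953994)(152) = -21.26 m.
1° of latitude spans 3600 × 31.00 = 111600 m, so Δφ = -21.26 / 111600 × 3600 = -0.686″.

Δφ = -0.7″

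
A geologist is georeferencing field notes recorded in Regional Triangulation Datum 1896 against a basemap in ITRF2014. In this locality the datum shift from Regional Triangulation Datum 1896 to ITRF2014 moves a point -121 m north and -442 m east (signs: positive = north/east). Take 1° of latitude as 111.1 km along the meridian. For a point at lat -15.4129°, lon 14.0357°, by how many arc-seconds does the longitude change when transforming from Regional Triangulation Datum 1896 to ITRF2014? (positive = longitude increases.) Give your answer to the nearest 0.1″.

Δλ = -14.9″

At latitude -15.4129°, cos φ = 0.964036.
1° of longitude at this latitude = 111.1 × cos φ = 107.10 km, so Δλ = -442.0 / 107104.4 = -0.0041268° = -14.857″.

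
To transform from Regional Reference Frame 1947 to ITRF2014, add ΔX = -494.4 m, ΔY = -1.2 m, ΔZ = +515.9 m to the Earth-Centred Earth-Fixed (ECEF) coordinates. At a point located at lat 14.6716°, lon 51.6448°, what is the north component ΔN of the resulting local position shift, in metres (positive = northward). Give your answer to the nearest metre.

ΔN = 577 m

The local north axis is (−sin φ cos λ, −sin φ sin λ, cos φ), giving ΔN = 77.704 + 0.238 + 499.078 = 577.02 m.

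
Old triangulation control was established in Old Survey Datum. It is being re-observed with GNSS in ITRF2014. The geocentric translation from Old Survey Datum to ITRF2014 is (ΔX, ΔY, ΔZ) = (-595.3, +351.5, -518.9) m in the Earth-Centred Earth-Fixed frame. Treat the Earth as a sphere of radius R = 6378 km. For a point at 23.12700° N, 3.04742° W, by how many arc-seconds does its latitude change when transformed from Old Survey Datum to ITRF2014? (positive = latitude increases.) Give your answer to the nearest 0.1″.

sin φ = 0.392771, cos φ = 0.919637, sin λ = -0.053162, cos λ = 0.998586.
North component: ΔN = −sin φ cos λ·ΔX − sin φ sin λ·ΔY + cos φ·ΔZ = −(0.392771)(0.998586)(-595.3) − (0.392771)(-0.053162)(351.5) + (0.919637)(-518.9) = -236.37 m.
1° of latitude spans πR/180 = 111317 m, so Δφ = -236.37 / 111317 × 3600 = -7.644″.

Δφ = -7.6″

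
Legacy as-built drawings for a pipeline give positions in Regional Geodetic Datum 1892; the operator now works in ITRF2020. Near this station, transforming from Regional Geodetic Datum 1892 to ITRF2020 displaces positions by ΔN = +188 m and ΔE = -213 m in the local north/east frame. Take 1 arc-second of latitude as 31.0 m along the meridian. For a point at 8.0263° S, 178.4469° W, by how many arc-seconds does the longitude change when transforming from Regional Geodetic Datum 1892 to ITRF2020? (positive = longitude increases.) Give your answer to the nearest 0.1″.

Δλ = -6.9″

At latitude -8.0263°, cos φ = 0.990204.
1″ of longitude at this latitude = 31.00 × cos φ = 30.6963 m, so Δλ = -213.0 / 30.6963 = -6.939″.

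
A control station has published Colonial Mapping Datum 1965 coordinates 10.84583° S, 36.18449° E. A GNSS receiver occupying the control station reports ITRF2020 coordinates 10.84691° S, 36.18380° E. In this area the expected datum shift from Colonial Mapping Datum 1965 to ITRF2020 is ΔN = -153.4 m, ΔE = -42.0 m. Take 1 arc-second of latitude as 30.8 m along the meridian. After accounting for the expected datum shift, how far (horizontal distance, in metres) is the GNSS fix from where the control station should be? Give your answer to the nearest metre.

47 m

Observed coordinate differences: Δφ = -0.00108°, Δλ = -0.00069°.
Converting to metres (1° lat = 110880 m, cos φ = 0.982137): observed ΔN = -119.8 m, observed ΔE = -75.1 m.
Subtracting the expected shift leaves a residual of -119.8 − (-153.4) = 33.6 m north and -75.1 − (-42.0) = -33.1 m east.
Residual distance = √(33.6² + (-33.1)²) = 47.2 m.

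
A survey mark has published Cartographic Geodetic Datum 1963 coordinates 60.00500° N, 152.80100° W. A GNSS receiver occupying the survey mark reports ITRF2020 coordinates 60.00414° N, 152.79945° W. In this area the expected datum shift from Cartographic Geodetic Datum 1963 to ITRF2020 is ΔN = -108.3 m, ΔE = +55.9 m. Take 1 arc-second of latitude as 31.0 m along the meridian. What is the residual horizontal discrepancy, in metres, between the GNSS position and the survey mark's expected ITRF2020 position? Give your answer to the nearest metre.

Observed coordinate differences: Δφ = -0.00086°, Δλ = +0.00155°.
Converting to metres (1° lat = 111600 m, cos φ = 0.499924): observed ΔN = -96.0 m, observed ΔE = 86.5 m.
Subtracting the expected shift leaves a residual of -96.0 − (-108.3) = 12.3 m north and 86.5 − (55.9) = 30.6 m east.
Residual distance = √(12.3² + 30.6²) = 33.0 m.

33 m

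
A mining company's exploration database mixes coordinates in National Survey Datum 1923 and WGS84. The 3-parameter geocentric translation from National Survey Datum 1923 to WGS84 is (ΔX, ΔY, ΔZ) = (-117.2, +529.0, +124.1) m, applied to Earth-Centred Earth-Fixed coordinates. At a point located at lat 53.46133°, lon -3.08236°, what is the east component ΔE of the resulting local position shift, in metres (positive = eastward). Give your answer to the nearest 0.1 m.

ΔE = 521.9 m

The local east axis at (φ, λ) is (−sin λ, cos λ, 0), so ΔE = −sin(-3.08236°)·(-117.2) + cos(-3.08236°)·529.0 = 521.93 m.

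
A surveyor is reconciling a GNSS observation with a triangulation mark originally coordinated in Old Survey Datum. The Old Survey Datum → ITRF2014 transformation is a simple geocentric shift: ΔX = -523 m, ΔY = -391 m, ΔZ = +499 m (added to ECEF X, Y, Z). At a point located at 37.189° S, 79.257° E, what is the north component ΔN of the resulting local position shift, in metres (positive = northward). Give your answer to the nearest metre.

ΔN = 106 m

The local north axis is (−sin φ cos λ, −sin φ sin λ, cos φ), giving ΔN = -58.927 − 232.196 + 397.526 = 106.40 m.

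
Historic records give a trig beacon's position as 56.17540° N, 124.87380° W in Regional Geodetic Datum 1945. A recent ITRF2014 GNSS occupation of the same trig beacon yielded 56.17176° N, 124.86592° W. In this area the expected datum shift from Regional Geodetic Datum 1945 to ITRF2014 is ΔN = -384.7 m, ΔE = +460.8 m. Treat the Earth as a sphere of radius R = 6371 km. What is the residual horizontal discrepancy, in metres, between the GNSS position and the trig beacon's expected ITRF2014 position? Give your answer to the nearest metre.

Observed coordinate differences: Δφ = -0.00364°, Δλ = +0.00788°.
Converting to metres (1° lat = 111195 m, cos φ = 0.556652): observed ΔN = -404.7 m, observed ΔE = 487.7 m.
Subtracting the expected shift leaves a residual of -404.7 − (-384.7) = -20.0 m north and 487.7 − (460.8) = 26.9 m east.
Residual distance = √((-20.0)² + 26.9²) = 33.6 m.

34 m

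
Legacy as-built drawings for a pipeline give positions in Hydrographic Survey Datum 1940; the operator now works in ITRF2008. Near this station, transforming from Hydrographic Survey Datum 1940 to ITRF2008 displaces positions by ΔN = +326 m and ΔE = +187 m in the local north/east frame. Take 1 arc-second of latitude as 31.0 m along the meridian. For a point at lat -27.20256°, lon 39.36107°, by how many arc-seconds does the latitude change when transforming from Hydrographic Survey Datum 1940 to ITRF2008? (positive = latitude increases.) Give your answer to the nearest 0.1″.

1″ of latitude = 31.00 m, so Δφ = 326.0 / 31.00 = 10.516″.

Δφ = 10.5″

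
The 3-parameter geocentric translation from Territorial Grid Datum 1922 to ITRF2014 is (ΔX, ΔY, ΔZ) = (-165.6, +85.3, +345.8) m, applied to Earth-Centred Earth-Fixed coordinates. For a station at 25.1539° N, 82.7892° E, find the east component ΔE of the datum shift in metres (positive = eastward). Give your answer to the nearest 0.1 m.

The local east axis at (φ, λ) is (−sin λ, cos λ, 0), so ΔE = −sin(82.7892°)·(-165.6) + cos(82.7892°)·85.3 = 175.00 m.

ΔE = 175.0 m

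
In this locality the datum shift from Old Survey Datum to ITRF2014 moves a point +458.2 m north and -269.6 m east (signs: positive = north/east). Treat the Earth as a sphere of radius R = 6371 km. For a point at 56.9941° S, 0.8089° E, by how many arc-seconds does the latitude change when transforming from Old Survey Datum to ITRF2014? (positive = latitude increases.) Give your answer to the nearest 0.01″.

Δφ = 14.83″

On a sphere of radius R, 1 rad of latitude = R, so Δφ = ΔN / R = 458.2 / 6371000 = 7.1920e-05 rad = 14.834″.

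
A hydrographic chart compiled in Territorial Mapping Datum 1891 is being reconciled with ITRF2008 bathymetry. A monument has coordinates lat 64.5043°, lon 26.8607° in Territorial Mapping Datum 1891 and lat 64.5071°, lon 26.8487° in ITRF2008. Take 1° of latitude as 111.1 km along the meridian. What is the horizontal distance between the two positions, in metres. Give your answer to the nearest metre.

653 m

Δφ = 64.5071° − 64.5043° = +0.0028°; Δλ = 26.8487° − 26.8607° = -0.0120°.
ΔN = Δφ × 111100 = 311.1 m; ΔE = Δλ × 111100 × cos(64.5043°) = -0.0120 × 111100 × 0.430443 = -573.9 m.
Distance = √(ΔE² + ΔN²) = √((-573.9)² + 311.1²) = 652.8 m.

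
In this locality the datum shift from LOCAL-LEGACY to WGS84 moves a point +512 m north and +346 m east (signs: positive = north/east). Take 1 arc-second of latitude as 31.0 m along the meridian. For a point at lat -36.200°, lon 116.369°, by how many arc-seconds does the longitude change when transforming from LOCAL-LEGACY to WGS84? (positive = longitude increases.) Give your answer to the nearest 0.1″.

Δλ = 13.8″

At latitude -36.200°, cos φ = 0.806960.
1″ of longitude at this latitude = 31.00 × cos φ = 25.0158 m, so Δλ = 346.0 / 25.0158 = 13.831″.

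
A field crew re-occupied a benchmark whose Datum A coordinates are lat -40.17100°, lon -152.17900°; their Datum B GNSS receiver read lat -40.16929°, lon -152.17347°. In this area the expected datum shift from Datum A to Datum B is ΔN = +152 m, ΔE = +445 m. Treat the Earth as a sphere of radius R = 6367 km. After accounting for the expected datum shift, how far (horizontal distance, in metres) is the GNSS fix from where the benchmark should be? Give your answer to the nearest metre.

45 m

Observed coordinate differences: Δφ = +0.00171°, Δλ = +0.00553°.
Converting to metres (1° lat = 111125 m, cos φ = 0.764123): observed ΔN = 190.0 m, observed ΔE = 469.6 m.
Subtracting the expected shift leaves a residual of 190.0 − (152) = 38.0 m north and 469.6 − (445) = 24.6 m east.
Residual distance = √(38.0² + 24.6²) = 45.3 m.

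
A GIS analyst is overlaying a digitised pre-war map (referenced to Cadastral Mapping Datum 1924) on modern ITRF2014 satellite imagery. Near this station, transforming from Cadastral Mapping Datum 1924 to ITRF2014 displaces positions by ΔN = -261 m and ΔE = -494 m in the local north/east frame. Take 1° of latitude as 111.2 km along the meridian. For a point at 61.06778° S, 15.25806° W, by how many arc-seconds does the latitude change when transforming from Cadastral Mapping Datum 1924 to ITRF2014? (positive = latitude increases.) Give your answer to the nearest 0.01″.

Δφ = -8.45″

1° of latitude = 111.2 km, so Δφ = -261.0 / 111200 = -0.0023471° = -8.450″.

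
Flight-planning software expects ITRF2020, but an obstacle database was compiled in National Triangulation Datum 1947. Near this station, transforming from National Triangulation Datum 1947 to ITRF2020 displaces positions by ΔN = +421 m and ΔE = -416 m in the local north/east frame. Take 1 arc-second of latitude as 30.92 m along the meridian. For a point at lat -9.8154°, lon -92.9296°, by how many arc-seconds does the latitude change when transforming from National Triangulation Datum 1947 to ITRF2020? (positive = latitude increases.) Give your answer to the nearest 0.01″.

Δφ = 13.62″

1″ of latitude = 30.92 m, so Δφ = 421.0 / 30.92 = 13.616″.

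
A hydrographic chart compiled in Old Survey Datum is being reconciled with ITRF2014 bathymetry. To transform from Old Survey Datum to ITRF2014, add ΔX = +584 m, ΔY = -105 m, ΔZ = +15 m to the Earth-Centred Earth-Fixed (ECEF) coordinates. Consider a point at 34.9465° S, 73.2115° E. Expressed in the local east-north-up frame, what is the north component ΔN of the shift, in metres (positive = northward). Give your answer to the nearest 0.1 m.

ΔN = 51.3 m

At φ = -34.9465°, λ = 73.2115°: sin φ = -0.572811, cos φ = 0.819687, sin λ = 0.957377, cos λ = 0.288840.
ΔN = −sin φ cos λ·ΔX − sin φ sin λ·ΔY + cos φ·ΔZ = −(-0.572811)(0.288840)(584) − (-0.572811)(0.957377)(-105) + (0.819687)(15) = 51.34 m.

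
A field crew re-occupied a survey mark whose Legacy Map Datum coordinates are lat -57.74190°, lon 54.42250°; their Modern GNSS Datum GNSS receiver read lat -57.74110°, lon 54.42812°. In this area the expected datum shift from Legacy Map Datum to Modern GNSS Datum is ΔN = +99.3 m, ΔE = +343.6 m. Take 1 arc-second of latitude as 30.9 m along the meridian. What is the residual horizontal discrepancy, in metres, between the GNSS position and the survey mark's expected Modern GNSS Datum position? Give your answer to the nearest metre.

Observed coordinate differences: Δφ = +0.00080°, Δλ = +0.00562°.
Converting to metres (1° lat = 111240 m, cos φ = 0.533734): observed ΔN = 89.0 m, observed ΔE = 333.7 m.
Subtracting the expected shift leaves a residual of 89.0 − (99.3) = -10.3 m north and 333.7 − (343.6) = -9.9 m east.
Residual distance = √((-10.3)² + (-9.9)²) = 14.3 m.

14 m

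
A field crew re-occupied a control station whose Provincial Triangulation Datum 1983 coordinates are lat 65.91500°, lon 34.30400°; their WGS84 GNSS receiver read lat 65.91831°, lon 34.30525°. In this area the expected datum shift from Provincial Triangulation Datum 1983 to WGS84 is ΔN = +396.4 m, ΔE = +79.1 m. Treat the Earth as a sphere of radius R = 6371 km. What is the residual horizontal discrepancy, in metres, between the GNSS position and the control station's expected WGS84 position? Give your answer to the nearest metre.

Observed coordinate differences: Δφ = +0.00331°, Δλ = +0.00125°.
Converting to metres (1° lat = 111195 m, cos φ = 0.408091): observed ΔN = 368.1 m, observed ΔE = 56.7 m.
Subtracting the expected shift leaves a residual of 368.1 − (396.4) = -28.3 m north and 56.7 − (79.1) = -22.4 m east.
Residual distance = √((-28.3)² + (-22.4)²) = 36.1 m.

36 m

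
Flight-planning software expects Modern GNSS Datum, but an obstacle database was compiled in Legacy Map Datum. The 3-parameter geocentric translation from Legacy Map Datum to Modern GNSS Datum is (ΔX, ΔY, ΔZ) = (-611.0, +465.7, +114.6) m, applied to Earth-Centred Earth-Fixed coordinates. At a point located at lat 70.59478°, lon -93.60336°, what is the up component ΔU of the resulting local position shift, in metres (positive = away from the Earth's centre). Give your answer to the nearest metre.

At φ = 70.59478°, λ = -93.60336°: sin φ = 0.943192, cos φ = 0.332247, sin λ = -0.998023, cos λ = -0.062849.
ΔU = cos φ cos λ·ΔX + cos φ sin λ·ΔY + sin φ·ΔZ = (0.332247)(-0.062849)(-611.0) + (0.332247)(-0.998023)(465.7) + (0.943192)(114.6) = -33.57 m.

ΔU = -34 m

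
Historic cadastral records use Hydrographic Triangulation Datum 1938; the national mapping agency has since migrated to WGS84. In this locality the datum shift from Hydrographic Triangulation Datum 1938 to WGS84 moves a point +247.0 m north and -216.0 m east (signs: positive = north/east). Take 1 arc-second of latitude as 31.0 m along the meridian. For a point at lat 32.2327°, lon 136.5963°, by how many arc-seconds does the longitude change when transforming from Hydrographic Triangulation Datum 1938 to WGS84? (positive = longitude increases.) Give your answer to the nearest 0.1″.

At latitude 32.2327°, cos φ = 0.845889.
1″ of longitude at this latitude = 31.00 × cos φ = 26.2226 m, so Δλ = -216.0 / 26.2226 = -8.237″.

Δλ = -8.2″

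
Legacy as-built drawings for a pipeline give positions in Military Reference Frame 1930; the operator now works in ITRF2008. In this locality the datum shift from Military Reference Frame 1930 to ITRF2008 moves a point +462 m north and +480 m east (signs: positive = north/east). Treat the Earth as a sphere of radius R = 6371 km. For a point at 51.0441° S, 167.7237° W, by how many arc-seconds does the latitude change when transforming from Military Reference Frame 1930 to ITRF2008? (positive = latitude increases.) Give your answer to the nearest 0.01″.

Δφ = 14.96″

On a sphere of radius R, 1 rad of latitude = R, so Δφ = ΔN / R = 462.0 / 6371000 = 7.2516e-05 rad = 14.958″.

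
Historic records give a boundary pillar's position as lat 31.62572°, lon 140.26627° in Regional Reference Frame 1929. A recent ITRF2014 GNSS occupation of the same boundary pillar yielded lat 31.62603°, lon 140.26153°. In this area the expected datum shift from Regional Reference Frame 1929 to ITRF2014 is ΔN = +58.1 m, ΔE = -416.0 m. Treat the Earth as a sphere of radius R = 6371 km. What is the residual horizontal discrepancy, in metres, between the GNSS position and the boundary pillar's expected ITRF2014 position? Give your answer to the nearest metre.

40 m

Observed coordinate differences: Δφ = +0.00031°, Δλ = -0.00474°.
Converting to metres (1° lat = 111195 m, cos φ = 0.851492): observed ΔN = 34.5 m, observed ΔE = -448.8 m.
Subtracting the expected shift leaves a residual of 34.5 − (58.1) = -23.6 m north and -448.8 − (-416.0) = -32.8 m east.
Residual distance = √((-23.6)² + (-32.8)²) = 40.4 m.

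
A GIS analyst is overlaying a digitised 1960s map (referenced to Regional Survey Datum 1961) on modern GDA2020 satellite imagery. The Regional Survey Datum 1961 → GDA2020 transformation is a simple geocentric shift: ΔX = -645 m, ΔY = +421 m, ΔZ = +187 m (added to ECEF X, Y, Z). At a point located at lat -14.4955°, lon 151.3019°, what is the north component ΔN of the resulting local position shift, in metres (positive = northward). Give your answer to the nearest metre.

At φ = -14.4955°, λ = 151.3019°: sin φ = -0.250304, cos φ = 0.968167, sin λ = 0.480194, cos λ = -0.877162.
ΔN = −sin φ cos λ·ΔX − sin φ sin λ·ΔY + cos φ·ΔZ = −(-0.250304)(-0.877162)(-645) − (-0.250304)(0.480194)(421) + (0.968167)(187) = 373.26 m.

ΔN = 373 m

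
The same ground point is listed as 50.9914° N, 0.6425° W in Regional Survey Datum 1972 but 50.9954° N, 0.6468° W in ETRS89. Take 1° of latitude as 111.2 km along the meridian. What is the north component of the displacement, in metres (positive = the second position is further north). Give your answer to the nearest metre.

ΔN = 445 m

Δφ = 50.9954° − 50.9914° = +0.0040°; Δλ = -0.6468° − -0.6425° = -0.0043°.
ΔN = Δφ × 111200 = 444.8 m; ΔE = Δλ × 111200 × cos(50.9914°) = -0.0043 × 111200 × 0.629437 = -301.0 m.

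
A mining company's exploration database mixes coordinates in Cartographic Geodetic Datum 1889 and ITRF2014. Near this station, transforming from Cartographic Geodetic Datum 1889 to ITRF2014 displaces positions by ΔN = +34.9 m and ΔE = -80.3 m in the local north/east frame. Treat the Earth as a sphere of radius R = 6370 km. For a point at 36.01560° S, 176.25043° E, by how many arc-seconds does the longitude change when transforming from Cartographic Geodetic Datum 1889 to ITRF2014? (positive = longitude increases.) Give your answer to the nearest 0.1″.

Δλ = -3.2″

At latitude -36.01560°, cos φ = 0.808857.
One radian of longitude at latitude φ spans R cos φ, so Δλ = ΔE / (R cos φ) = -80.3 / (6370000 × 0.808857) = -1.5585e-05 rad = -3.215″.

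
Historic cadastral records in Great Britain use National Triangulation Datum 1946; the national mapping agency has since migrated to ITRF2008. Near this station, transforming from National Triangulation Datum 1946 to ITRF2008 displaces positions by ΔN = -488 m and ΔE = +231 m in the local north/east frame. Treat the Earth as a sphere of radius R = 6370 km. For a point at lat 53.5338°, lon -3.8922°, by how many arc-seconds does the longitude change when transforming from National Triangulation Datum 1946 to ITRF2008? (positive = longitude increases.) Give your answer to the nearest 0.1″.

Δλ = 12.6″

At latitude 53.5338°, cos φ = 0.594348.
One radian of longitude at latitude φ spans R cos φ, so Δλ = ΔE / (R cos φ) = 231.0 / (6370000 × 0.594348) = 6.1014e-05 rad = 12.585″.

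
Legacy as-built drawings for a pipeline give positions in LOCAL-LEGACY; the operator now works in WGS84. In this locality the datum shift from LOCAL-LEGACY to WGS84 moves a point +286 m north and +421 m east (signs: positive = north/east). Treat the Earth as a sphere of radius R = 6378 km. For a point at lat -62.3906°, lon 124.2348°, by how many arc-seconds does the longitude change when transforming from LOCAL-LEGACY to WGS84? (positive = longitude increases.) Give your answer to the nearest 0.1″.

Δλ = 29.4″

At latitude -62.3906°, cos φ = 0.463441.
One radian of longitude at latitude φ spans R cos φ, so Δλ = ΔE / (R cos φ) = 421.0 / (6378000 × 0.463441) = 1.4243e-04 rad = 29.378″.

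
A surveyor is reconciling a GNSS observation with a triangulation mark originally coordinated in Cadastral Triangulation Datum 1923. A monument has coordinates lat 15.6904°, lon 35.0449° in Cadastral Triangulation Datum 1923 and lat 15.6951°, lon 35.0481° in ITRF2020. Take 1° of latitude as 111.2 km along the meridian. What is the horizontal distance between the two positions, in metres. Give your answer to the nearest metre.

Δφ = 15.6951° − 15.6904° = +0.0047°; Δλ = 35.0481° − 35.0449° = +0.0032°.
ΔN = Δφ × 111200 = 522.6 m; ΔE = Δλ × 111200 × cos(15.6904°) = +0.0032 × 111200 × 0.962737 = 342.6 m.
Distance = √(ΔE² + ΔN²) = √(342.6² + 522.6²) = 624.9 m.

625 m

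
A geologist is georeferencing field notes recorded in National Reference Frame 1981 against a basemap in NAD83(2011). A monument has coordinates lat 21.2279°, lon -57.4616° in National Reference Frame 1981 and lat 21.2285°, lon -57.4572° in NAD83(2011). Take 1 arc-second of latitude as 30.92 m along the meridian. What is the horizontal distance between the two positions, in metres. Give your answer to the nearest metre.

461 m

Δφ = 21.2285° − 21.2279° = +0.0006°; Δλ = -57.4572° − -57.4616° = +0.0044°.
1° of latitude = 3600 × 30.92 = 111312 m.
ΔN = Δφ × 111312 = 66.8 m; ΔE = Δλ × 111312 × cos(21.2279°) = +0.0044 × 111312 × 0.932148 = 456.5 m.
Distance = √(ΔE² + ΔN²) = √(456.5² + 66.8²) = 461.4 m.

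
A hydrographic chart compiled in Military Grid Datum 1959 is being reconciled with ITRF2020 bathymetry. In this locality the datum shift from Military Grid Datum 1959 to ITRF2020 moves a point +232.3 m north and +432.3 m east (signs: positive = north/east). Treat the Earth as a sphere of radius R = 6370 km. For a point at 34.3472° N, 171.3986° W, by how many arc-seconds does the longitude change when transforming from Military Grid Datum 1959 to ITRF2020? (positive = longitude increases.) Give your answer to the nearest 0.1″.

Δλ = 17.0″

At latitude 34.3472°, cos φ = 0.825634.
One radian of longitude at latitude φ spans R cos φ, so Δλ = ΔE / (R cos φ) = 432.3 / (6370000 × 0.825634) = 8.2197e-05 rad = 16.954″.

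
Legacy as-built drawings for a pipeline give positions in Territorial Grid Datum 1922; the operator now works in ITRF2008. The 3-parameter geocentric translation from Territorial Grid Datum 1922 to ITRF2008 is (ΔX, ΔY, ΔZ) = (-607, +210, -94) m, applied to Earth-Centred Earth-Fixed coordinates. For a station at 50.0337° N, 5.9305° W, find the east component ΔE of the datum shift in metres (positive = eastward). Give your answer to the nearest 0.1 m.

At φ = 50.0337°, λ = -5.9305°: sin φ = 0.766422, cos φ = 0.642337, sin λ = -0.103322, cos λ = 0.994648.
ΔE = −sin λ·ΔX + cos λ·ΔY = −(-0.103322)·(-607) + (0.994648)·(210) = 146.16 m.

ΔE = 146.2 m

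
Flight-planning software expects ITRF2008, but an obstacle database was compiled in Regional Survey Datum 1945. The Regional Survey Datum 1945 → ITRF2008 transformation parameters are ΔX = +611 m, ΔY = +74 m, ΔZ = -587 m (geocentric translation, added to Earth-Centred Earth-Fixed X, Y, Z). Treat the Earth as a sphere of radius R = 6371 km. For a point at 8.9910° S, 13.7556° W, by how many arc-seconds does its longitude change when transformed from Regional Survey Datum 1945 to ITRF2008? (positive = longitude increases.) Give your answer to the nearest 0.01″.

sin φ = -0.156279, cos φ = 0.987713, sin λ = -0.237781, cos λ = 0.971319.
East component: ΔE = −sin λ·ΔX + cos λ·ΔY = −(-0.237781)(611) + (0.971319)(74) = 217.16 m.
1° of latitude spans πR/180 = 111195 m; at latitude φ, 1° of longitude spans that × cos φ = 109828.7 m, so Δλ = 217.16 / 109828.7 × 3600 = 7.118″.

Δλ = 7.12″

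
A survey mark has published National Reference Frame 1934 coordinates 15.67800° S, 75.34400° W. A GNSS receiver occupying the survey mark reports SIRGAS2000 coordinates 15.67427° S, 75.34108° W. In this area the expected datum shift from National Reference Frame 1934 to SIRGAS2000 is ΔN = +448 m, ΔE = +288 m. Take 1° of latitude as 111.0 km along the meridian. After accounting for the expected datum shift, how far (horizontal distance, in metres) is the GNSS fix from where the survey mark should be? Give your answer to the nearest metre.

42 m

Observed coordinate differences: Δφ = +0.00373°, Δλ = +0.00292°.
Converting to metres (1° lat = 111000 m, cos φ = 0.962796): observed ΔN = 414.0 m, observed ΔE = 312.1 m.
Subtracting the expected shift leaves a residual of 414.0 − (448) = -34.0 m north and 312.1 − (288) = 24.1 m east.
Residual distance = √((-34.0)² + 24.1²) = 41.6 m.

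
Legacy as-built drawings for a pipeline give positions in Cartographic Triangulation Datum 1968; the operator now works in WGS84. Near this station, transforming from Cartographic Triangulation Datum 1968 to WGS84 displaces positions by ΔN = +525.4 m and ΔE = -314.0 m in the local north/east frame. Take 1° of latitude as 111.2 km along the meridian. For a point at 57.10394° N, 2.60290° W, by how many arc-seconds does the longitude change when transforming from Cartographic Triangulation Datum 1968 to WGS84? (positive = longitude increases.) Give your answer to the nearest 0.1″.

Δλ = -18.7″

At latitude 57.10394°, cos φ = 0.543117.
1° of longitude at this latitude = 111.2 × cos φ = 60.39 km, so Δλ = -314.0 / 60394.6 = -0.0051991° = -18.717″.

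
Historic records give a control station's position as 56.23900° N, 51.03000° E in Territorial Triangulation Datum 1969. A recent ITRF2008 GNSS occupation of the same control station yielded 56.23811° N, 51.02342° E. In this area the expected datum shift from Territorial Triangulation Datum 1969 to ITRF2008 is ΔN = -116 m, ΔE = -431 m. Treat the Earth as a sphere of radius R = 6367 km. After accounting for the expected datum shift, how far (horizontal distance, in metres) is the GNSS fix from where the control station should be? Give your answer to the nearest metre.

Observed coordinate differences: Δφ = -0.00089°, Δλ = -0.00658°.
Converting to metres (1° lat = 111125 m, cos φ = 0.555730): observed ΔN = -98.9 m, observed ΔE = -406.4 m.
Subtracting the expected shift leaves a residual of -98.9 − (-116) = 17.1 m north and -406.4 − (-431) = 24.6 m east.
Residual distance = √(17.1² + 24.6²) = 30.0 m.

30 m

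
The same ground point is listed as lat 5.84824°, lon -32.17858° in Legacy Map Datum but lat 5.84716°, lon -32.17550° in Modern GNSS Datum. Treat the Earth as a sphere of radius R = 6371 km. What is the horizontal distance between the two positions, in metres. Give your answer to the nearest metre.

Δφ = 5.84716° − 5.84824° = -0.00108°; Δλ = -32.17550° − -32.17858° = +0.00308°.
1° along a meridian = πR/180 = 111195 m.
ΔN = Δφ × 111195 = -120.1 m; ΔE = Δλ × 111195 × cos(5.84824°) = +0.00308 × 111195 × 0.994795 = 340.7 m.
Distance = √(ΔE² + ΔN²) = √(340.7² + (-120.1)²) = 361.2 m.

361 m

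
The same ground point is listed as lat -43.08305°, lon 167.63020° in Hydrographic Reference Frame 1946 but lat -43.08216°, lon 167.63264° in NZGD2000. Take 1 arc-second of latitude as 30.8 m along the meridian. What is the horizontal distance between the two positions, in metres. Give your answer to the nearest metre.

221 m

Δφ = -43.08216° − -43.08305° = +0.00089°; Δλ = 167.63264° − 167.63020° = +0.00244°.
1° of latitude = 3600 × 30.80 = 110880 m.
ΔN = Δφ × 110880 = 98.7 m; ΔE = Δλ × 110880 × cos(-43.08305°) = +0.00244 × 110880 × 0.730364 = 197.6 m.
Distance = √(ΔE² + ΔN²) = √(197.6² + 98.7²) = 220.9 m.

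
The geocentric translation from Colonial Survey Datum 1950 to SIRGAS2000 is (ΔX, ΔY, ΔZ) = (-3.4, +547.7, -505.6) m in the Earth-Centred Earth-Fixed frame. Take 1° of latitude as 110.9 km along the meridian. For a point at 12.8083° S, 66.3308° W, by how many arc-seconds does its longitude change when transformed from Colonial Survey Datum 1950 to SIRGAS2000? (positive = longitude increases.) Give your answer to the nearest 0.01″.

sin φ = -0.221690, cos φ = 0.975117, sin λ = -0.915879, cos λ = 0.401455.
East component: ΔE = −sin λ·ΔX + cos λ·ΔY = −(-0.915879)(-3.4) + (0.401455)(547.7) = 216.76 m.
1° of latitude spans 110900 m; at latitude φ, 1° of longitude spans that × cos φ = 108140.5 m, so Δλ = 216.76 / 108140.5 × 3600 = 7.216″.

Δλ = 7.22″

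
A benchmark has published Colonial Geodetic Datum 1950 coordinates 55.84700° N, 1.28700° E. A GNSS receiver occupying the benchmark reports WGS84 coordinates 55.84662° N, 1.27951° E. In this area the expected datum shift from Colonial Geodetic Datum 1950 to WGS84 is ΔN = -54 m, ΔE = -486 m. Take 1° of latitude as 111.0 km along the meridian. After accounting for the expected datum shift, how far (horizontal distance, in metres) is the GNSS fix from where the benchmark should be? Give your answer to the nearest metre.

23 m

Observed coordinate differences: Δφ = -0.00038°, Δλ = -0.00749°.
Converting to metres (1° lat = 111000 m, cos φ = 0.561405): observed ΔN = -42.2 m, observed ΔE = -466.7 m.
Subtracting the expected shift leaves a residual of -42.2 − (-54) = 11.8 m north and -466.7 − (-486) = 19.3 m east.
Residual distance = √(11.8² + 19.3²) = 22.6 m.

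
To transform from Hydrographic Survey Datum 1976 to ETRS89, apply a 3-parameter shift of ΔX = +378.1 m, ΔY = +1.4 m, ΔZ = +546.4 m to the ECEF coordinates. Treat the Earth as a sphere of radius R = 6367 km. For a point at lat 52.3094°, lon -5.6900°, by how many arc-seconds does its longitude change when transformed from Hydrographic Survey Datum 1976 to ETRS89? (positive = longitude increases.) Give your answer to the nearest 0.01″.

sin φ = 0.791324, cos φ = 0.611397, sin λ = -0.099146, cos λ = 0.995073.
East component: ΔE = −sin λ·ΔX + cos λ·ΔY = −(-0.099146)(378.1) + (0.995073)(1.4) = 38.88 m.
1° of latitude spans πR/180 = 111125 m; at latitude φ, 1° of longitude spans that × cos φ = 67941.6 m, so Δλ = 38.88 / 67941.6 × 3600 = 2.060″.

Δλ = 2.06″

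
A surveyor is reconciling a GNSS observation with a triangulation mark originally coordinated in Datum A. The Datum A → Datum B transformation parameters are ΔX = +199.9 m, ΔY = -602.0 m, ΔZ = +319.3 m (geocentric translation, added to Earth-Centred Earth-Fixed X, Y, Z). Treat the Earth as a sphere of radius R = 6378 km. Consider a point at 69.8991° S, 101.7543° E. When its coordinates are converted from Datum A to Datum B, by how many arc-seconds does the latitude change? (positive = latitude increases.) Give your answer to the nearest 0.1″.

sin φ = -0.939089, cos φ = 0.343674, sin λ = 0.979030, cos λ = -0.203715.
North component: ΔN = −sin φ cos λ·ΔX − sin φ sin λ·ΔY + cos φ·ΔZ = −(-0.939089)(-0.203715)(199.9) − (-0.939089)(0.979030)(-602.0) + (0.343674)(319.3) = -481.98 m.
1° of latitude spans πR/180 = 111317 m, so Δφ = -481.98 / 111317 × 3600 = -15.587″.

Δφ = -15.6″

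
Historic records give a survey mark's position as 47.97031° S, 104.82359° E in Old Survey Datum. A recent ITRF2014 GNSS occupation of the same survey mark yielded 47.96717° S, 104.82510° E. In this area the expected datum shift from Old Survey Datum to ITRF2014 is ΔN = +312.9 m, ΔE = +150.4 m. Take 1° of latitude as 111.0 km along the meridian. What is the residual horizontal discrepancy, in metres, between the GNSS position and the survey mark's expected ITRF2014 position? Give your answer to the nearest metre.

52 m

Observed coordinate differences: Δφ = +0.00314°, Δλ = +0.00151°.
Converting to metres (1° lat = 111000 m, cos φ = 0.669516): observed ΔN = 348.5 m, observed ΔE = 112.2 m.
Subtracting the expected shift leaves a residual of 348.5 − (312.9) = 35.6 m north and 112.2 − (150.4) = -38.2 m east.
Residual distance = √(35.6² + (-38.2)²) = 52.2 m.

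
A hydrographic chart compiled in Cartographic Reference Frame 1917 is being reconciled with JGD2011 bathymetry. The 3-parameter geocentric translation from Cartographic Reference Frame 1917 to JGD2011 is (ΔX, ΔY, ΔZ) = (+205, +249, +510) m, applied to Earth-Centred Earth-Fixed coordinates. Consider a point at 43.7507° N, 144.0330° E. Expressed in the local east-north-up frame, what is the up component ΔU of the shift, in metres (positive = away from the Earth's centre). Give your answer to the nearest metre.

The local up (radial) axis is (cos φ cos λ, cos φ sin λ, sin φ), giving ΔU = -119.852 + 105.639 + 352.676 = 338.46 m.

ΔU = 338 m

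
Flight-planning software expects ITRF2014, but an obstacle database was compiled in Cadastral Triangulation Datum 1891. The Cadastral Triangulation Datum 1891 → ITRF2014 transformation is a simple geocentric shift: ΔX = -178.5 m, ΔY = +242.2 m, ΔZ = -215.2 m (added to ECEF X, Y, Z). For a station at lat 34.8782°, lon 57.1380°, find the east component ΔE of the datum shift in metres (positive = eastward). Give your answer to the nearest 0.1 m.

ΔE = 281.4 m

The local east axis at (φ, λ) is (−sin λ, cos λ, 0), so ΔE = −sin(57.1380°)·(-178.5) + cos(57.1380°)·242.2 = 281.36 m.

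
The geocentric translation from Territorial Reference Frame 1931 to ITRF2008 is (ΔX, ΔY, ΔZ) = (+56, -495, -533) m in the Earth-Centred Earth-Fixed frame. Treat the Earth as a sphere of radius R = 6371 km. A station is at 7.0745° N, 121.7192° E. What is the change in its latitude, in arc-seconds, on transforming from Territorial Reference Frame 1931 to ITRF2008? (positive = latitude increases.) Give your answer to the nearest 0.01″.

sin φ = 0.123160, cos φ = 0.992387, sin λ = 0.850635, cos λ = -0.525757.
North component: ΔN = −sin φ cos λ·ΔX − sin φ sin λ·ΔY + cos φ·ΔZ = −(0.123160)(-0.525757)(56) − (0.123160)(0.850635)(-495) + (0.992387)(-533) = -473.46 m.
1° of latitude spans πR/180 = 111195 m, so Δφ = -473.46 / 111195 × 3600 = -15.328″.

Δφ = -15.33″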